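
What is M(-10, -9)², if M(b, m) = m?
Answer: 81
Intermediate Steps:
M(-10, -9)² = (-9)² = 81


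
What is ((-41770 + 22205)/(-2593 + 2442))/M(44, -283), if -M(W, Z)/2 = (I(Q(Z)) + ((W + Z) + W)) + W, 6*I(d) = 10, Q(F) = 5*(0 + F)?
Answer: 8385/19328 ≈ 0.43383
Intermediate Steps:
Q(F) = 5*F
I(d) = 5/3 (I(d) = (1/6)*10 = 5/3)
M(W, Z) = -10/3 - 6*W - 2*Z (M(W, Z) = -2*((5/3 + ((W + Z) + W)) + W) = -2*((5/3 + (Z + 2*W)) + W) = -2*((5/3 + Z + 2*W) + W) = -2*(5/3 + Z + 3*W) = -10/3 - 6*W - 2*Z)
((-41770 + 22205)/(-2593 + 2442))/M(44, -283) = ((-41770 + 22205)/(-2593 + 2442))/(-10/3 - 6*44 - 2*(-283)) = (-19565/(-151))/(-10/3 - 264 + 566) = (-19565*(-1/151))/(896/3) = (19565/151)*(3/896) = 8385/19328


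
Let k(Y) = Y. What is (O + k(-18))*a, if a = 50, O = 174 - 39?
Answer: 5850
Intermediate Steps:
O = 135
(O + k(-18))*a = (135 - 18)*50 = 117*50 = 5850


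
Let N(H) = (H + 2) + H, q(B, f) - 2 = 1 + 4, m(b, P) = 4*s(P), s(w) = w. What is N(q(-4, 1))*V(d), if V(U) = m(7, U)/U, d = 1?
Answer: 64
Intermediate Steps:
m(b, P) = 4*P
q(B, f) = 7 (q(B, f) = 2 + (1 + 4) = 2 + 5 = 7)
V(U) = 4 (V(U) = (4*U)/U = 4)
N(H) = 2 + 2*H (N(H) = (2 + H) + H = 2 + 2*H)
N(q(-4, 1))*V(d) = (2 + 2*7)*4 = (2 + 14)*4 = 16*4 = 64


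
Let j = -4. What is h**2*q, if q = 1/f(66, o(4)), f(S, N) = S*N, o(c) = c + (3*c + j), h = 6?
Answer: 1/22 ≈ 0.045455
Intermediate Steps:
o(c) = -4 + 4*c (o(c) = c + (3*c - 4) = c + (-4 + 3*c) = -4 + 4*c)
f(S, N) = N*S
q = 1/792 (q = 1/((-4 + 4*4)*66) = 1/((-4 + 16)*66) = 1/(12*66) = 1/792 ≈ 0.0012626)
h**2*q = 6**2*(1/792) = 36*(1/792) = 1/22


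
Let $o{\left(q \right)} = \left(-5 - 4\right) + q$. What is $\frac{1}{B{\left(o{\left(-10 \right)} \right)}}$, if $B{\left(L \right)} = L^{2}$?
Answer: $\frac{1}{361} \approx 0.0027701$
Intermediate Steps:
$o{\left(q \right)} = -9 + q$
$\frac{1}{B{\left(o{\left(-10 \right)} \right)}} = \frac{1}{\left(-9 - 10\right)^{2}} = \frac{1}{\left(-19\right)^{2}} = \frac{1}{361}$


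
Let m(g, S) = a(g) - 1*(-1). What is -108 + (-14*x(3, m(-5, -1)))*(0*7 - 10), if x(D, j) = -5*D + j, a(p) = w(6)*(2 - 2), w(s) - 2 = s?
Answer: -2068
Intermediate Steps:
w(s) = 2 + s
a(p) = 0 (a(p) = (2 + 6)*(2 - 2) = 8*0 = 0)
m(g, S) = 1 (m(g, S) = 0 - 1*(-1) = 0 + 1 = 1)
x(D, j) = j - 5*D
-108 + (-14*x(3, m(-5, -1)))*(0*7 - 10) = -108 + (-14*(1 - 5*3))*(0*7 - 10) = -108 + (-14*(1 - 15))*(0 - 10) = -108 - 14*(-14)*(-10) = -108 + 196*(-10) = -108 - 1960 = -2068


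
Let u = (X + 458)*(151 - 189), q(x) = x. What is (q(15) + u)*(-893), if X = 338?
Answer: 26998069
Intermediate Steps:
u = -30248 (u = (338 + 458)*(151 - 189) = 796*(-38) = -30248)
(q(15) + u)*(-893) = (15 - 30248)*(-893) = -30233*(-893) = 26998069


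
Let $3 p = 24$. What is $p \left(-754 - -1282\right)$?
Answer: $4224$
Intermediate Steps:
$p = 8$ ($p = \frac{1}{3} \cdot 24 = 8$)
$p \left(-754 - -1282\right) = 8 \left(-754 - -1282\right) = 8 \left(-754 + 1282\right) = 8 \cdot 528 = 4224$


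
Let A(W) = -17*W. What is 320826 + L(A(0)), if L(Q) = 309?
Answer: 321135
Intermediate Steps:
320826 + L(A(0)) = 320826 + 309 = 321135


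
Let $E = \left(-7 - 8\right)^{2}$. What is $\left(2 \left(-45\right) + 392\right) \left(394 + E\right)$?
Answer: $186938$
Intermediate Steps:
$E = 225$ ($E = \left(-15\right)^{2} = 225$)
$\left(2 \left(-45\right) + 392\right) \left(394 + E\right) = \left(2 \left(-45\right) + 392\right) \left(394 + 225\right) = \left(-90 + 392\right) 619 = 302 \cdot 619 = 186938$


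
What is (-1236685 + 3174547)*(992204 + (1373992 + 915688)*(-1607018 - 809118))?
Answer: -10720596136461657912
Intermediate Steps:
(-1236685 + 3174547)*(992204 + (1373992 + 915688)*(-1607018 - 809118)) = 1937862*(992204 + 2289680*(-2416136)) = 1937862*(992204 - 5532178276480) = 1937862*(-5532177284276) = -10720596136461657912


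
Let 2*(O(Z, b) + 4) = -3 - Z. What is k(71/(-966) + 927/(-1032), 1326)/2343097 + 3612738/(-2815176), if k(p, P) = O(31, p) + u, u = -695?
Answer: -1411168539267/1099371740012 ≈ -1.2836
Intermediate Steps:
O(Z, b) = -11/2 - Z/2 (O(Z, b) = -4 + (-3 - Z)/2 = -4 + (-3/2 - Z/2) = -11/2 - Z/2)
k(p, P) = -716 (k(p, P) = (-11/2 - ½*31) - 695 = (-11/2 - 31/2) - 695 = -21 - 695 = -716)
k(71/(-966) + 927/(-1032), 1326)/2343097 + 3612738/(-2815176) = -716/2343097 + 3612738/(-2815176) = -716*1/2343097 + 3612738*(-1/2815176) = -716/2343097 - 602123/469196 = -1411168539267/1099371740012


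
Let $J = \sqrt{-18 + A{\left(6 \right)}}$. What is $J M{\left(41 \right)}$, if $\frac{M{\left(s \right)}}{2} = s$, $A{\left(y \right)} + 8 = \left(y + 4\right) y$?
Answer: $82 \sqrt{34} \approx 478.14$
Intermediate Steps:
$A{\left(y \right)} = -8 + y \left(4 + y\right)$ ($A{\left(y \right)} = -8 + \left(y + 4\right) y = -8 + \left(4 + y\right) y = -8 + y \left(4 + y\right)$)
$M{\left(s \right)} = 2 s$
$J = \sqrt{34}$ ($J = \sqrt{-18 + \left(-8 + 6^{2} + 4 \cdot 6\right)} = \sqrt{-18 + \left(-8 + 36 + 24\right)} = \sqrt{-18 + 52} = \sqrt{34} \approx 5.8309$)
$J M{\left(41 \right)} = \sqrt{34} \cdot 2 \cdot 41 = \sqrt{34} \cdot 82 = 82 \sqrt{34}$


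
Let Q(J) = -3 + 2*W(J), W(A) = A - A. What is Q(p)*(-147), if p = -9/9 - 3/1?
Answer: 441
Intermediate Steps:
p = -4 (p = -9*⅑ - 3*1 = -1 - 3 = -4)
W(A) = 0
Q(J) = -3 (Q(J) = -3 + 2*0 = -3 + 0 = -3)
Q(p)*(-147) = -3*(-147) = 441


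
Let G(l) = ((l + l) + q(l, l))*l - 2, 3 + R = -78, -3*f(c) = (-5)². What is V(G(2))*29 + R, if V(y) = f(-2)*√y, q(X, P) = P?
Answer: -81 - 725*√10/3 ≈ -845.22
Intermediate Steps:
f(c) = -25/3 (f(c) = -⅓*(-5)² = -⅓*25 = -25/3)
R = -81 (R = -3 - 78 = -81)
G(l) = -2 + 3*l² (G(l) = ((l + l) + l)*l - 2 = (2*l + l)*l - 2 = (3*l)*l - 2 = 3*l² - 2 = -2 + 3*l²)
V(y) = -25*√y/3
V(G(2))*29 + R = -25*√(-2 + 3*2²)/3*29 - 81 = -25*√(-2 + 3*4)/3*29 - 81 = -25*√(-2 + 12)/3*29 - 81 = -25*√10/3*29 - 81 = -725*√10/3 - 81 = -81 - 725*√10/3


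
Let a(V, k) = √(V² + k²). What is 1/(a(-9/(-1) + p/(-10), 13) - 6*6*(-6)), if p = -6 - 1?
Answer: 21600/4639291 - 10*√26309/4639291 ≈ 0.0043063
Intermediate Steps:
p = -7
1/(a(-9/(-1) + p/(-10), 13) - 6*6*(-6)) = 1/(√((-9/(-1) - 7/(-10))² + 13²) - 6*6*(-6)) = 1/(√((-9*(-1) - 7*(-⅒))² + 169) - 36*(-6)) = 1/(√((9 + 7/10)² + 169) + 216) = 1/(√((97/10)² + 169) + 216) = 1/(√(9409/100 + 169) + 216) = 1/(√(26309/100) + 216) = 1/(√26309/10 + 216) = 1/(216 + √26309/10)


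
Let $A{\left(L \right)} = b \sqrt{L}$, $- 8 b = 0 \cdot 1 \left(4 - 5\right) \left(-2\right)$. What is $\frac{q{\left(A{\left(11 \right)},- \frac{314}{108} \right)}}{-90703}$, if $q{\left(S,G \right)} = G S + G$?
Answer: $\frac{157}{4897962} \approx 3.2054 \cdot 10^{-5}$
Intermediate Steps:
$b = 0$ ($b = - \frac{0 \cdot 1 \left(4 - 5\right) \left(-2\right)}{8} = - \frac{0 \cdot 1 \left(-1\right) \left(-2\right)}{8} = - \frac{0 \left(-1\right) \left(-2\right)}{8} = - \frac{0 \left(-2\right)}{8} = \left(- \frac{1}{8}\right) 0 = 0$)
$A{\left(L \right)} = 0$ ($A{\left(L \right)} = 0 \sqrt{L} = 0$)
$q{\left(S,G \right)} = G + G S$
$\frac{q{\left(A{\left(11 \right)},- \frac{314}{108} \right)}}{-90703} = \frac{- \frac{314}{108} \left(1 + 0\right)}{-90703} = \left(-314\right) \frac{1}{108} \cdot 1 \left(- \frac{1}{90703}\right) = \left(- \frac{157}{54}\right) 1 \left(- \frac{1}{90703}\right) = \left(- \frac{157}{54}\right) \left(- \frac{1}{90703}\right) = \frac{157}{4897962}$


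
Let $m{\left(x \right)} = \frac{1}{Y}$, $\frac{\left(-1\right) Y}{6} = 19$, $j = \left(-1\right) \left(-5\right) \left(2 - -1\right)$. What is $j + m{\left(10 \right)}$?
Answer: $\frac{1709}{114} \approx 14.991$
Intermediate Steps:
$j = 15$ ($j = 5 \left(2 + 1\right) = 5 \cdot 3 = 15$)
$Y = -114$ ($Y = \left(-6\right) 19 = -114$)
$m{\left(x \right)} = - \frac{1}{114}$ ($m{\left(x \right)} = \frac{1}{-114} = - \frac{1}{114}$)
$j + m{\left(10 \right)} = 15 - \frac{1}{114} = \frac{1709}{114}$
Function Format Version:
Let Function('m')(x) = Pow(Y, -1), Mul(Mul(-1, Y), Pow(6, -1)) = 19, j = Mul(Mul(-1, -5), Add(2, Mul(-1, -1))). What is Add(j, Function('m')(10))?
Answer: Rational(1709, 114) ≈ 14.991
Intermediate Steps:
j = 15 (j = Mul(5, Add(2, 1)) = Mul(5, 3) = 15)
Y = -114 (Y = Mul(-6, 19) = -114)
Function('m')(x) = Rational(-1, 114) (Function('m')(x) = Pow(-114, -1) = Rational(-1, 114))
Add(j, Function('m')(10)) = Add(15, Rational(-1, 114)) = Rational(1709, 114)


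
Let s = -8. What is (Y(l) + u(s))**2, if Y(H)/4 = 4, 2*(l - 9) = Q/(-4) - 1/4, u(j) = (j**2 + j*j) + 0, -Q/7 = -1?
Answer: 20736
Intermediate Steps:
Q = 7 (Q = -7*(-1) = 7)
u(j) = 2*j**2 (u(j) = (j**2 + j**2) + 0 = 2*j**2 + 0 = 2*j**2)
l = 8 (l = 9 + (7/(-4) - 1/4)/2 = 9 + (7*(-1/4) - 1*1/4)/2 = 9 + (-7/4 - 1/4)/2 = 9 + (1/2)*(-2) = 9 - 1 = 8)
Y(H) = 16 (Y(H) = 4*4 = 16)
(Y(l) + u(s))**2 = (16 + 2*(-8)**2)**2 = (16 + 2*64)**2 = (16 + 128)**2 = 144**2 = 20736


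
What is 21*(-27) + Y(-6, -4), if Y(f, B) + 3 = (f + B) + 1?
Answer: -579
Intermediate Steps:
Y(f, B) = -2 + B + f (Y(f, B) = -3 + ((f + B) + 1) = -3 + ((B + f) + 1) = -3 + (1 + B + f) = -2 + B + f)
21*(-27) + Y(-6, -4) = 21*(-27) + (-2 - 4 - 6) = -567 - 12 = -579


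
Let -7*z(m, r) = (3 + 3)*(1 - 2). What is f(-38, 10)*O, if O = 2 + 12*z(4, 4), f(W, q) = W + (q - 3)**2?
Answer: 946/7 ≈ 135.14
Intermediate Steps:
z(m, r) = 6/7 (z(m, r) = -(3 + 3)*(1 - 2)/7 = -6*(-1)/7 = -1/7*(-6) = 6/7)
f(W, q) = W + (-3 + q)**2
O = 86/7 (O = 2 + 12*(6/7) = 2 + 72/7 = 86/7 ≈ 12.286)
f(-38, 10)*O = (-38 + (-3 + 10)**2)*(86/7) = (-38 + 7**2)*(86/7) = (-38 + 49)*(86/7) = 11*(86/7) = 946/7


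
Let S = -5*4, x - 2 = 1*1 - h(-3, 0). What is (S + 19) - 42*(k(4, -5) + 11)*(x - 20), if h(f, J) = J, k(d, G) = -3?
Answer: 5711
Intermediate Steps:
x = 3 (x = 2 + (1*1 - 1*0) = 2 + (1 + 0) = 2 + 1 = 3)
S = -20
(S + 19) - 42*(k(4, -5) + 11)*(x - 20) = (-20 + 19) - 42*(-3 + 11)*(3 - 20) = -1 - 336*(-17) = -1 - 42*(-136) = -1 + 5712 = 5711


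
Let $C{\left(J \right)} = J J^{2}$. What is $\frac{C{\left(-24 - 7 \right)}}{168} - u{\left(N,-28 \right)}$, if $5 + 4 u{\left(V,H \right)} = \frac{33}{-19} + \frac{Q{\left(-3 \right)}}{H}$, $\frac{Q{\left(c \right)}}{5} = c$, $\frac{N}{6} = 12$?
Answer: $- \frac{1122161}{6384} \approx -175.78$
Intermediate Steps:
$N = 72$ ($N = 6 \cdot 12 = 72$)
$Q{\left(c \right)} = 5 c$
$u{\left(V,H \right)} = - \frac{32}{19} - \frac{15}{4 H}$ ($u{\left(V,H \right)} = - \frac{5}{4} + \frac{\frac{33}{-19} + \frac{5 \left(-3\right)}{H}}{4} = - \frac{5}{4} + \frac{33 \left(- \frac{1}{19}\right) - \frac{15}{H}}{4} = - \frac{5}{4} + \frac{- \frac{33}{19} - \frac{15}{H}}{4} = - \frac{5}{4} - \left(\frac{33}{76} + \frac{15}{4 H}\right) = - \frac{32}{19} - \frac{15}{4 H}$)
$C{\left(J \right)} = J^{3}$
$\frac{C{\left(-24 - 7 \right)}}{168} - u{\left(N,-28 \right)} = \frac{\left(-24 - 7\right)^{3}}{168} - \frac{-285 - -3584}{76 \left(-28\right)} = \left(-24 - 7\right)^{3} \cdot \frac{1}{168} - \frac{1}{76} \left(- \frac{1}{28}\right) \left(-285 + 3584\right) = \left(-31\right)^{3} \cdot \frac{1}{168} - \frac{1}{76} \left(- \frac{1}{28}\right) 3299 = \left(-29791\right) \frac{1}{168} - - \frac{3299}{2128} = - \frac{29791}{168} + \frac{3299}{2128} = - \frac{1122161}{6384}$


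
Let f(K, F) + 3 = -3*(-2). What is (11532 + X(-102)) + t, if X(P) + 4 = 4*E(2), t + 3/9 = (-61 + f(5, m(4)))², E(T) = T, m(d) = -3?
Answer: 44699/3 ≈ 14900.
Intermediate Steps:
f(K, F) = 3 (f(K, F) = -3 - 3*(-2) = -3 + 6 = 3)
t = 10091/3 (t = -⅓ + (-61 + 3)² = -⅓ + (-58)² = -⅓ + 3364 = 10091/3 ≈ 3363.7)
X(P) = 4 (X(P) = -4 + 4*2 = -4 + 8 = 4)
(11532 + X(-102)) + t = (11532 + 4) + 10091/3 = 11536 + 10091/3 = 44699/3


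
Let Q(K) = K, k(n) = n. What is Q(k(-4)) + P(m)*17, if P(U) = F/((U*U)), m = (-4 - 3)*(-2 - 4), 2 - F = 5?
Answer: -2369/588 ≈ -4.0289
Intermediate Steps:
F = -3 (F = 2 - 1*5 = 2 - 5 = -3)
m = 42 (m = -7*(-6) = 42)
P(U) = -3/U²
Q(k(-4)) + P(m)*17 = -4 - 3/42²*17 = -4 - 3*1/1764*17 = -4 - 1/588*17 = -4 - 17/588 = -2369/588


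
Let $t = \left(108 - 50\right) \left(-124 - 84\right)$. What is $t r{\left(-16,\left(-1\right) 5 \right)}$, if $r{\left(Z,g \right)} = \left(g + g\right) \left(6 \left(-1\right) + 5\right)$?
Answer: $-120640$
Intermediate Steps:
$t = -12064$ ($t = 58 \left(-208\right) = -12064$)
$r{\left(Z,g \right)} = - 2 g$ ($r{\left(Z,g \right)} = 2 g \left(-6 + 5\right) = 2 g \left(-1\right) = - 2 g$)
$t r{\left(-16,\left(-1\right) 5 \right)} = - 12064 \left(- 2 \left(\left(-1\right) 5\right)\right) = - 12064 \left(\left(-2\right) \left(-5\right)\right) = \left(-12064\right) 10 = -120640$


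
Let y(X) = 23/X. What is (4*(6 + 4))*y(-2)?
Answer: -460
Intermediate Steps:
(4*(6 + 4))*y(-2) = (4*(6 + 4))*(23/(-2)) = (4*10)*(23*(-1/2)) = 40*(-23/2) = -460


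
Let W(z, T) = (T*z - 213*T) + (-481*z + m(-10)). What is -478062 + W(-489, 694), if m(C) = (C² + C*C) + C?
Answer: -729851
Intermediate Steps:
m(C) = C + 2*C² (m(C) = (C² + C²) + C = 2*C² + C = C + 2*C²)
W(z, T) = 190 - 481*z - 213*T + T*z (W(z, T) = (T*z - 213*T) + (-481*z - 10*(1 + 2*(-10))) = (-213*T + T*z) + (-481*z - 10*(1 - 20)) = (-213*T + T*z) + (-481*z - 10*(-19)) = (-213*T + T*z) + (-481*z + 190) = (-213*T + T*z) + (190 - 481*z) = 190 - 481*z - 213*T + T*z)
-478062 + W(-489, 694) = -478062 + (190 - 481*(-489) - 213*694 + 694*(-489)) = -478062 + (190 + 235209 - 147822 - 339366) = -478062 - 251789 = -729851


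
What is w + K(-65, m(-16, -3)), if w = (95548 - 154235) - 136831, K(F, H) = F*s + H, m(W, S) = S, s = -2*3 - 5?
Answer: -194806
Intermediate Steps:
s = -11 (s = -6 - 5 = -11)
K(F, H) = H - 11*F (K(F, H) = F*(-11) + H = -11*F + H = H - 11*F)
w = -195518 (w = -58687 - 136831 = -195518)
w + K(-65, m(-16, -3)) = -195518 + (-3 - 11*(-65)) = -195518 + (-3 + 715) = -195518 + 712 = -194806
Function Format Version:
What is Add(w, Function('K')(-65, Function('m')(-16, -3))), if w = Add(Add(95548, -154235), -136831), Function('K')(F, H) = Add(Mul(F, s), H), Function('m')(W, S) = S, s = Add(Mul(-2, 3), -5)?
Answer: -194806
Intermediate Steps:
s = -11 (s = Add(-6, -5) = -11)
Function('K')(F, H) = Add(H, Mul(-11, F)) (Function('K')(F, H) = Add(Mul(F, -11), H) = Add(Mul(-11, F), H) = Add(H, Mul(-11, F)))
w = -195518 (w = Add(-58687, -136831) = -195518)
Add(w, Function('K')(-65, Function('m')(-16, -3))) = Add(-195518, Add(-3, Mul(-11, -65))) = Add(-195518, Add(-3, 715)) = Add(-195518, 712) = -194806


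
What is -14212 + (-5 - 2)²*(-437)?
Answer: -35625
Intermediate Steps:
-14212 + (-5 - 2)²*(-437) = -14212 + (-7)²*(-437) = -14212 + 49*(-437) = -14212 - 21413 = -35625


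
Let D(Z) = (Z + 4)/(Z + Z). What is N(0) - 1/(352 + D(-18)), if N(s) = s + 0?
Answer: -18/6343 ≈ -0.0028378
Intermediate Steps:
N(s) = s
D(Z) = (4 + Z)/(2*Z) (D(Z) = (4 + Z)/((2*Z)) = (4 + Z)*(1/(2*Z)) = (4 + Z)/(2*Z))
N(0) - 1/(352 + D(-18)) = 0 - 1/(352 + (½)*(4 - 18)/(-18)) = 0 - 1/(352 + (½)*(-1/18)*(-14)) = 0 - 1/(352 + 7/18) = 0 - 1/6343/18 = 0 - 1*18/6343 = 0 - 18/6343 = -18/6343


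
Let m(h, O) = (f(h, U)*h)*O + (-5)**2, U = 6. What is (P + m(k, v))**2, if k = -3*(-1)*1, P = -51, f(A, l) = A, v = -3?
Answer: 2809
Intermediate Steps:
k = 3 (k = 3*1 = 3)
m(h, O) = 25 + O*h**2 (m(h, O) = (h*h)*O + (-5)**2 = h**2*O + 25 = O*h**2 + 25 = 25 + O*h**2)
(P + m(k, v))**2 = (-51 + (25 - 3*3**2))**2 = (-51 + (25 - 3*9))**2 = (-51 + (25 - 27))**2 = (-51 - 2)**2 = (-53)**2 = 2809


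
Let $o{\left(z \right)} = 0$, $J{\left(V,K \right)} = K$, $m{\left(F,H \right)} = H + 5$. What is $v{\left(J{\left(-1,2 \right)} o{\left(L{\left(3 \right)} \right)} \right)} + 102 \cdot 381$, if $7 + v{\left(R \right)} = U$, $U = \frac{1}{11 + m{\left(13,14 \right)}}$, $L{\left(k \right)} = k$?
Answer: $\frac{1165651}{30} \approx 38855.0$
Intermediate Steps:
$m{\left(F,H \right)} = 5 + H$
$U = \frac{1}{30}$ ($U = \frac{1}{11 + \left(5 + 14\right)} = \frac{1}{11 + 19} = \frac{1}{30} \approx 0.033333$)
$v{\left(R \right)} = - \frac{209}{30}$ ($v{\left(R \right)} = -7 + \frac{1}{30} = - \frac{209}{30}$)
$v{\left(J{\left(-1,2 \right)} o{\left(L{\left(3 \right)} \right)} \right)} + 102 \cdot 381 = - \frac{209}{30} + 102 \cdot 381 = - \frac{209}{30} + 38862 = \frac{1165651}{30}$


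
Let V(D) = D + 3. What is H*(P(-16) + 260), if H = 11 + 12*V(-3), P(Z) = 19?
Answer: 3069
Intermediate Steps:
V(D) = 3 + D
H = 11 (H = 11 + 12*(3 - 3) = 11 + 12*0 = 11 + 0 = 11)
H*(P(-16) + 260) = 11*(19 + 260) = 11*279 = 3069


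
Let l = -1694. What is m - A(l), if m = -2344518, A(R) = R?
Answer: -2342824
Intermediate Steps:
m - A(l) = -2344518 - 1*(-1694) = -2344518 + 1694 = -2342824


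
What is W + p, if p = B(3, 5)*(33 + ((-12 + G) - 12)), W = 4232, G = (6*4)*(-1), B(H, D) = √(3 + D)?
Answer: 4232 - 30*√2 ≈ 4189.6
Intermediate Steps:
G = -24 (G = 24*(-1) = -24)
p = -30*√2 (p = √(3 + 5)*(33 + ((-12 - 24) - 12)) = √8*(33 + (-36 - 12)) = (2*√2)*(33 - 48) = (2*√2)*(-15) = -30*√2 ≈ -42.426)
W + p = 4232 - 30*√2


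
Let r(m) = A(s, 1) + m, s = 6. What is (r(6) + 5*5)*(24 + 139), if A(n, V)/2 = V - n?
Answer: 3423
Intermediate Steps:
A(n, V) = -2*n + 2*V (A(n, V) = 2*(V - n) = -2*n + 2*V)
r(m) = -10 + m (r(m) = (-2*6 + 2*1) + m = (-12 + 2) + m = -10 + m)
(r(6) + 5*5)*(24 + 139) = ((-10 + 6) + 5*5)*(24 + 139) = (-4 + 25)*163 = 21*163 = 3423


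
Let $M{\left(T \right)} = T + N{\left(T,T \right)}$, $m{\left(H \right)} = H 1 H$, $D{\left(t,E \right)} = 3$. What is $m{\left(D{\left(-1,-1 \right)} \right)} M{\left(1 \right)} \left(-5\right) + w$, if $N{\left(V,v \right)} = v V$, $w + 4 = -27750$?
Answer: $-27844$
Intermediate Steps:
$w = -27754$ ($w = -4 - 27750 = -27754$)
$N{\left(V,v \right)} = V v$
$m{\left(H \right)} = H^{2}$ ($m{\left(H \right)} = H H = H^{2}$)
$M{\left(T \right)} = T + T^{2}$ ($M{\left(T \right)} = T + T T = T + T^{2}$)
$m{\left(D{\left(-1,-1 \right)} \right)} M{\left(1 \right)} \left(-5\right) + w = 3^{2} \cdot 1 \left(1 + 1\right) \left(-5\right) - 27754 = 9 \cdot 1 \cdot 2 \left(-5\right) - 27754 = 9 \cdot 2 \left(-5\right) - 27754 = 18 \left(-5\right) - 27754 = -90 - 27754 = -27844$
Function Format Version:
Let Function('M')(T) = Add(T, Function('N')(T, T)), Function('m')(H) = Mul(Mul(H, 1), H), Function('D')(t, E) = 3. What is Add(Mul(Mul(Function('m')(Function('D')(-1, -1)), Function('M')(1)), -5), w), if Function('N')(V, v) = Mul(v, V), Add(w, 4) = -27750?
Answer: -27844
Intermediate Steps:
w = -27754 (w = Add(-4, -27750) = -27754)
Function('N')(V, v) = Mul(V, v)
Function('m')(H) = Pow(H, 2) (Function('m')(H) = Mul(H, H) = Pow(H, 2))
Function('M')(T) = Add(T, Pow(T, 2)) (Function('M')(T) = Add(T, Mul(T, T)) = Add(T, Pow(T, 2)))
Add(Mul(Mul(Function('m')(Function('D')(-1, -1)), Function('M')(1)), -5), w) = Add(Mul(Mul(Pow(3, 2), Mul(1, Add(1, 1))), -5), -27754) = Add(Mul(Mul(9, Mul(1, 2)), -5), -27754) = Add(Mul(Mul(9, 2), -5), -27754) = Add(Mul(18, -5), -27754) = Add(-90, -27754) = -27844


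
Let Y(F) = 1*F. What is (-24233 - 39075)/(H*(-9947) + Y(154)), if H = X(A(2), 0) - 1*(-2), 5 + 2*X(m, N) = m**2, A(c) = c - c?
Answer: -18088/1465 ≈ -12.347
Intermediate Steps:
A(c) = 0
X(m, N) = -5/2 + m**2/2
Y(F) = F
H = -1/2 (H = (-5/2 + (1/2)*0**2) - 1*(-2) = (-5/2 + (1/2)*0) + 2 = (-5/2 + 0) + 2 = -5/2 + 2 = -1/2 ≈ -0.50000)
(-24233 - 39075)/(H*(-9947) + Y(154)) = (-24233 - 39075)/(-1/2*(-9947) + 154) = -63308/(9947/2 + 154) = -63308/10255/2 = -63308*2/10255 = -18088/1465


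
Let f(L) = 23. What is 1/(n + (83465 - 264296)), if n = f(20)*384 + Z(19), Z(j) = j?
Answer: -1/171980 ≈ -5.8146e-6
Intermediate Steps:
n = 8851 (n = 23*384 + 19 = 8832 + 19 = 8851)
1/(n + (83465 - 264296)) = 1/(8851 + (83465 - 264296)) = 1/(8851 - 180831) = 1/(-171980) = -1/171980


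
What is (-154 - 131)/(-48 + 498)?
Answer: -19/30 ≈ -0.63333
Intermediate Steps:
(-154 - 131)/(-48 + 498) = -285/450 = -285*1/450 = -19/30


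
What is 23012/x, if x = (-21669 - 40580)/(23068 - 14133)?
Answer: -18692020/5659 ≈ -3303.1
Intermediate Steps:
x = -62249/8935 ≈ -6.9669
23012/x = 23012/(-62249/8935) = 23012*(-8935/62249) = -18692020/5659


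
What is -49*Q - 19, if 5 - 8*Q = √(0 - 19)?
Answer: -397/8 + 49*I*√19/8 ≈ -49.625 + 26.698*I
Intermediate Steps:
Q = 5/8 - I*√19/8 (Q = 5/8 - √(0 - 19)/8 = 5/8 - I*√19/8 ≈ 0.625 - 0.54486*I)
-49*Q - 19 = -49*(5/8 - I*√19/8) - 19 = (-245/8 + 49*I*√19/8) - 19 = -397/8 + 49*I*√19/8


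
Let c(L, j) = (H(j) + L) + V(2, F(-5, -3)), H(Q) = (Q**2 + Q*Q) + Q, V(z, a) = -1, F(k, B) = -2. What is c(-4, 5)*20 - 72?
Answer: 928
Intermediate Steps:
H(Q) = Q + 2*Q**2 (H(Q) = (Q**2 + Q**2) + Q = 2*Q**2 + Q = Q + 2*Q**2)
c(L, j) = -1 + L + j*(1 + 2*j) (c(L, j) = (j*(1 + 2*j) + L) - 1 = (L + j*(1 + 2*j)) - 1 = -1 + L + j*(1 + 2*j))
c(-4, 5)*20 - 72 = (-1 - 4 + 5*(1 + 2*5))*20 - 72 = (-1 - 4 + 5*(1 + 10))*20 - 72 = (-1 - 4 + 5*11)*20 - 72 = (-1 - 4 + 55)*20 - 72 = 50*20 - 72 = 1000 - 72 = 928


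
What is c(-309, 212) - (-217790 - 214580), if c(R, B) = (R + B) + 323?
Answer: 432596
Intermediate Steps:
c(R, B) = 323 + B + R (c(R, B) = (B + R) + 323 = 323 + B + R)
c(-309, 212) - (-217790 - 214580) = (323 + 212 - 309) - (-217790 - 214580) = 226 - 1*(-432370) = 226 + 432370 = 432596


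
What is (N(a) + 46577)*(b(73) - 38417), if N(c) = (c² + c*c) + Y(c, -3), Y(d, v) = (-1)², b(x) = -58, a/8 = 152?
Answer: -115574667750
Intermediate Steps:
a = 1216 (a = 8*152 = 1216)
Y(d, v) = 1
N(c) = 1 + 2*c² (N(c) = (c² + c*c) + 1 = (c² + c²) + 1 = 2*c² + 1 = 1 + 2*c²)
(N(a) + 46577)*(b(73) - 38417) = ((1 + 2*1216²) + 46577)*(-58 - 38417) = ((1 + 2*1478656) + 46577)*(-38475) = ((1 + 2957312) + 46577)*(-38475) = (2957313 + 46577)*(-38475) = 3003890*(-38475) = -115574667750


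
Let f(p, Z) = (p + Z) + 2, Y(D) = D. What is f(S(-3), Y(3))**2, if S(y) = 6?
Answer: 121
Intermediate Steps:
f(p, Z) = 2 + Z + p (f(p, Z) = (Z + p) + 2 = 2 + Z + p)
f(S(-3), Y(3))**2 = (2 + 3 + 6)**2 = 11**2 = 121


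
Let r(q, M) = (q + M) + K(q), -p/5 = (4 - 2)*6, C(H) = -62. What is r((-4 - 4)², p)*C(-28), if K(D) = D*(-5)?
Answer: 19592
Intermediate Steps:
K(D) = -5*D
p = -60 (p = -5*(4 - 2)*6 = -10*6 = -5*12 = -60)
r(q, M) = M - 4*q (r(q, M) = (q + M) - 5*q = (M + q) - 5*q = M - 4*q)
r((-4 - 4)², p)*C(-28) = (-60 - 4*(-4 - 4)²)*(-62) = (-60 - 4*(-8)²)*(-62) = (-60 - 4*64)*(-62) = (-60 - 256)*(-62) = -316*(-62) = 19592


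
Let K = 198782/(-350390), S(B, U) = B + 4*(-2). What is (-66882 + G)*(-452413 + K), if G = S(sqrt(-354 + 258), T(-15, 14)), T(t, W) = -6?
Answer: 1060348238920028/35039 - 317042379704*I*sqrt(6)/175195 ≈ 3.0262e+10 - 4.4327e+6*I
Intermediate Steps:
S(B, U) = -8 + B (S(B, U) = B - 8 = -8 + B)
K = -99391/175195 (K = 198782*(-1/350390) = -99391/175195 ≈ -0.56732)
G = -8 + 4*I*sqrt(6) (G = -8 + sqrt(-354 + 258) = -8 + sqrt(-96) = -8 + 4*I*sqrt(6) ≈ -8.0 + 9.798*I)
(-66882 + G)*(-452413 + K) = (-66882 + (-8 + 4*I*sqrt(6)))*(-452413 - 99391/175195) = (-66890 + 4*I*sqrt(6))*(-79260594926/175195) = 1060348238920028/35039 - 317042379704*I*sqrt(6)/175195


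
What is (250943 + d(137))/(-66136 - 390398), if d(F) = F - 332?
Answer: -125374/228267 ≈ -0.54924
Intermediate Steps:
d(F) = -332 + F
(250943 + d(137))/(-66136 - 390398) = (250943 + (-332 + 137))/(-66136 - 390398) = (250943 - 195)/(-456534) = 250748*(-1/456534) = -125374/228267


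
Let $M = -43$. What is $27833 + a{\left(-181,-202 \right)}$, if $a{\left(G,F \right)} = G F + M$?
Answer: $64352$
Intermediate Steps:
$a{\left(G,F \right)} = -43 + F G$ ($a{\left(G,F \right)} = G F - 43 = F G - 43 = -43 + F G$)
$27833 + a{\left(-181,-202 \right)} = 27833 - -36519 = 27833 + \left(-43 + 36562\right) = 27833 + 36519 = 64352$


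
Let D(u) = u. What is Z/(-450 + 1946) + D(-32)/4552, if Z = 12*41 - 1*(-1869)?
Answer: 1337425/851224 ≈ 1.5712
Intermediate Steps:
Z = 2361 (Z = 492 + 1869 = 2361)
Z/(-450 + 1946) + D(-32)/4552 = 2361/(-450 + 1946) - 32/4552 = 2361/1496 - 32*1/4552 = 2361*(1/1496) - 4/569 = 2361/1496 - 4/569 = 1337425/851224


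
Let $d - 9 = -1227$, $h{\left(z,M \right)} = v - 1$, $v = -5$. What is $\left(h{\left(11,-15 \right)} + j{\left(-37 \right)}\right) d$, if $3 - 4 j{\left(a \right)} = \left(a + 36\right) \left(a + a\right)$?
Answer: $\frac{57855}{2} \approx 28928.0$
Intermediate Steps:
$h{\left(z,M \right)} = -6$ ($h{\left(z,M \right)} = -5 - 1 = -6$)
$d = -1218$ ($d = 9 - 1227 = -1218$)
$j{\left(a \right)} = \frac{3}{4} - \frac{a \left(36 + a\right)}{2}$ ($j{\left(a \right)} = \frac{3}{4} - \frac{\left(a + 36\right) \left(a + a\right)}{4} = \frac{3}{4} - \frac{\left(36 + a\right) 2 a}{4} = \frac{3}{4} - \frac{2 a \left(36 + a\right)}{4} = \frac{3}{4} - \frac{a \left(36 + a\right)}{2}$)
$\left(h{\left(11,-15 \right)} + j{\left(-37 \right)}\right) d = \left(-6 - \left(- \frac{2667}{4} + \frac{1369}{2}\right)\right) \left(-1218\right) = \left(-6 + \left(\frac{3}{4} + 666 - \frac{1369}{2}\right)\right) \left(-1218\right) = \left(-6 - \frac{71}{4}\right) \left(-1218\right) = \left(- \frac{95}{4}\right) \left(-1218\right) = \frac{57855}{2}$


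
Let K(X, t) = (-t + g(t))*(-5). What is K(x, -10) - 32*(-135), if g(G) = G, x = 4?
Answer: 4320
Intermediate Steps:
K(X, t) = 0 (K(X, t) = (-t + t)*(-5) = 0*(-5) = 0)
K(x, -10) - 32*(-135) = 0 - 32*(-135) = 0 + 4320 = 4320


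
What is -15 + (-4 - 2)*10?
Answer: -75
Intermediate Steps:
-15 + (-4 - 2)*10 = -15 - 6*10 = -15 - 60 = -75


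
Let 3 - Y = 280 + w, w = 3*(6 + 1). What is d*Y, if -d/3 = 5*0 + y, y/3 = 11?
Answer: 29502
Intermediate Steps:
y = 33 (y = 3*11 = 33)
w = 21 (w = 3*7 = 21)
d = -99 (d = -3*(5*0 + 33) = -3*(0 + 33) = -3*33 = -99)
Y = -298 (Y = 3 - (280 + 21) = 3 - 1*301 = 3 - 301 = -298)
d*Y = -99*(-298) = 29502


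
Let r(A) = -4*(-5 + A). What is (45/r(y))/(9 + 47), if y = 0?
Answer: 9/224 ≈ 0.040179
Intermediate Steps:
r(A) = 20 - 4*A
(45/r(y))/(9 + 47) = (45/(20 - 4*0))/(9 + 47) = (45/(20 + 0))/56 = (45/20)*(1/56) = (45*(1/20))*(1/56) = (9/4)*(1/56) = 9/224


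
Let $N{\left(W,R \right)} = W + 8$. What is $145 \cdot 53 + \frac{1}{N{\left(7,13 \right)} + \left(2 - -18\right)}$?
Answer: $\frac{268976}{35} \approx 7685.0$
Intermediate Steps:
$N{\left(W,R \right)} = 8 + W$
$145 \cdot 53 + \frac{1}{N{\left(7,13 \right)} + \left(2 - -18\right)} = 145 \cdot 53 + \frac{1}{\left(8 + 7\right) + \left(2 - -18\right)} = 7685 + \frac{1}{15 + \left(2 + 18\right)} = 7685 + \frac{1}{15 + 20} = 7685 + \frac{1}{35} = \frac{268976}{35}$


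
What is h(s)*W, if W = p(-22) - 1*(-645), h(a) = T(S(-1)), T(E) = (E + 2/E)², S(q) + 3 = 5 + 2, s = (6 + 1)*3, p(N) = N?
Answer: 50463/4 ≈ 12616.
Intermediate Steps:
s = 21 (s = 7*3 = 21)
S(q) = 4 (S(q) = -3 + (5 + 2) = -3 + 7 = 4)
h(a) = 81/4 (h(a) = (2 + 4²)²/4² = (2 + 16)²/16 = (1/16)*18² = (1/16)*324 = 81/4)
W = 623 (W = -22 - 1*(-645) = -22 + 645 = 623)
h(s)*W = (81/4)*623 = 50463/4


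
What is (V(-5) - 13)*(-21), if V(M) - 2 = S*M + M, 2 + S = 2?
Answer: 336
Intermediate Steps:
S = 0 (S = -2 + 2 = 0)
V(M) = 2 + M (V(M) = 2 + (0*M + M) = 2 + (0 + M) = 2 + M)
(V(-5) - 13)*(-21) = ((2 - 5) - 13)*(-21) = (-3 - 13)*(-21) = -16*(-21) = 336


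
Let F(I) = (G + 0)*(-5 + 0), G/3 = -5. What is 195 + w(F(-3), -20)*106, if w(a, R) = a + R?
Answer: 6025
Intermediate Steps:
G = -15 (G = 3*(-5) = -15)
F(I) = 75 (F(I) = (-15 + 0)*(-5 + 0) = -15*(-5) = 75)
w(a, R) = R + a
195 + w(F(-3), -20)*106 = 195 + (-20 + 75)*106 = 195 + 55*106 = 195 + 5830 = 6025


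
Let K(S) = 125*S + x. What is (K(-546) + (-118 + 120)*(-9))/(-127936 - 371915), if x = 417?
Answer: 2513/18513 ≈ 0.13574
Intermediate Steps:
K(S) = 417 + 125*S (K(S) = 125*S + 417 = 417 + 125*S)
(K(-546) + (-118 + 120)*(-9))/(-127936 - 371915) = ((417 + 125*(-546)) + (-118 + 120)*(-9))/(-127936 - 371915) = ((417 - 68250) + 2*(-9))/(-499851) = (-67833 - 18)*(-1/499851) = -67851*(-1/499851) = 2513/18513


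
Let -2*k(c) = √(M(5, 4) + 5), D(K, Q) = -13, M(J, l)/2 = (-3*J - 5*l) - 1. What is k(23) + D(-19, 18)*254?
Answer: -3302 - I*√67/2 ≈ -3302.0 - 4.0927*I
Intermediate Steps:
M(J, l) = -2 - 10*l - 6*J (M(J, l) = 2*((-3*J - 5*l) - 1) = 2*((-5*l - 3*J) - 1) = 2*(-1 - 5*l - 3*J) = -2 - 10*l - 6*J)
k(c) = -I*√67/2 (k(c) = -√((-2 - 10*4 - 6*5) + 5)/2 = -√((-2 - 40 - 30) + 5)/2 = -√(-72 + 5)/2 = -I*√67/2)
k(23) + D(-19, 18)*254 = -I*√67/2 - 13*254 = -I*√67/2 - 3302 = -3302 - I*√67/2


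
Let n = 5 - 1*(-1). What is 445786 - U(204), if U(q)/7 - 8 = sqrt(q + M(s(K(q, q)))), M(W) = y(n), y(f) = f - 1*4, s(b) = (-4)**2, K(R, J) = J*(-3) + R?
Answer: 445730 - 7*sqrt(206) ≈ 4.4563e+5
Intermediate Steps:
K(R, J) = R - 3*J (K(R, J) = -3*J + R = R - 3*J)
n = 6 (n = 5 + 1 = 6)
s(b) = 16
y(f) = -4 + f (y(f) = f - 4 = -4 + f)
M(W) = 2 (M(W) = -4 + 6 = 2)
U(q) = 56 + 7*sqrt(2 + q) (U(q) = 56 + 7*sqrt(q + 2) = 56 + 7*sqrt(2 + q))
445786 - U(204) = 445786 - (56 + 7*sqrt(2 + 204)) = 445786 - (56 + 7*sqrt(206)) = 445786 + (-56 - 7*sqrt(206)) = 445730 - 7*sqrt(206)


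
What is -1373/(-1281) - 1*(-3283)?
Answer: 4206896/1281 ≈ 3284.1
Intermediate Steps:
-1373/(-1281) - 1*(-3283) = -1373*(-1/1281) + 3283 = 1373/1281 + 3283 = 4206896/1281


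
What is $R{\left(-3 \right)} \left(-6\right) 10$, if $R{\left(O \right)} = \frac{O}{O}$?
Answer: $-60$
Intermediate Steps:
$R{\left(O \right)} = 1$
$R{\left(-3 \right)} \left(-6\right) 10 = 1 \left(-6\right) 10 = \left(-6\right) 10 = -60$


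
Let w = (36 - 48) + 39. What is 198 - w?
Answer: 171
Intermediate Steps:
w = 27 (w = -12 + 39 = 27)
198 - w = 198 - 1*27 = 198 - 27 = 171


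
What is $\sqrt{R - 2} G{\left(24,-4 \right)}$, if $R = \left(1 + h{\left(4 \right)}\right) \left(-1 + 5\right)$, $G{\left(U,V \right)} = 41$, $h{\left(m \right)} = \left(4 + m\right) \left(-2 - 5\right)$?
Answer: $41 i \sqrt{222} \approx 610.89 i$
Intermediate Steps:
$h{\left(m \right)} = -28 - 7 m$ ($h{\left(m \right)} = \left(4 + m\right) \left(-7\right) = -28 - 7 m$)
$R = -220$ ($R = \left(1 - 56\right) \left(-1 + 5\right) = \left(1 - 56\right) 4 = \left(-55\right) 4 = -220$)
$\sqrt{R - 2} G{\left(24,-4 \right)} = \sqrt{-220 - 2} \cdot 41 = \sqrt{-222} \cdot 41 = i \sqrt{222} \cdot 41 = 41 i \sqrt{222}$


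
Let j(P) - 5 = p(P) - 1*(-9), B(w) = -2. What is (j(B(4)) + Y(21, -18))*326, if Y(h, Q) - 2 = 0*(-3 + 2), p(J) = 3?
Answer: 6194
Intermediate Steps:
j(P) = 17 (j(P) = 5 + (3 - 1*(-9)) = 5 + (3 + 9) = 5 + 12 = 17)
Y(h, Q) = 2 (Y(h, Q) = 2 + 0*(-3 + 2) = 2 + 0*(-1) = 2 + 0 = 2)
(j(B(4)) + Y(21, -18))*326 = (17 + 2)*326 = 19*326 = 6194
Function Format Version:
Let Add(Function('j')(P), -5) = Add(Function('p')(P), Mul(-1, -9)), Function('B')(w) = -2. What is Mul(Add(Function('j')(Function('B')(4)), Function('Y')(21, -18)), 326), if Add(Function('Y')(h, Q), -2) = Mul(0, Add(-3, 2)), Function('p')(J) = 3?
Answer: 6194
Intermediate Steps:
Function('j')(P) = 17 (Function('j')(P) = Add(5, Add(3, Mul(-1, -9))) = Add(5, Add(3, 9)) = Add(5, 12) = 17)
Function('Y')(h, Q) = 2 (Function('Y')(h, Q) = Add(2, Mul(0, Add(-3, 2))) = Add(2, Mul(0, -1)) = Add(2, 0) = 2)
Mul(Add(Function('j')(Function('B')(4)), Function('Y')(21, -18)), 326) = Mul(Add(17, 2), 326) = Mul(19, 326) = 6194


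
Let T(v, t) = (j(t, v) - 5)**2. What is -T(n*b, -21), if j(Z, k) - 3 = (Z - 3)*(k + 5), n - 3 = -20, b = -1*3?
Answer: -1811716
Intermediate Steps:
b = -3
n = -17 (n = 3 - 20 = -17)
j(Z, k) = 3 + (-3 + Z)*(5 + k) (j(Z, k) = 3 + (Z - 3)*(k + 5) = 3 + (-3 + Z)*(5 + k))
T(v, t) = (-17 - 3*v + 5*t + t*v)**2 (T(v, t) = ((-12 - 3*v + 5*t + t*v) - 5)**2 = (-17 - 3*v + 5*t + t*v)**2)
-T(n*b, -21) = -(-17 - (-51)*(-3) + 5*(-21) - (-357)*(-3))**2 = -(-17 - 3*51 - 105 - 21*51)**2 = -(-17 - 153 - 105 - 1071)**2 = -1*(-1346)**2 = -1*1811716 = -1811716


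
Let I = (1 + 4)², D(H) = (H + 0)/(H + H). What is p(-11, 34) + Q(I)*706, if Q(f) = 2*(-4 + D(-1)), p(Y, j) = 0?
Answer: -4942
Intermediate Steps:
D(H) = ½ (D(H) = H/((2*H)) = H*(1/(2*H)) = ½)
I = 25 (I = 5² = 25)
Q(f) = -7 (Q(f) = 2*(-4 + ½) = 2*(-7/2) = -7)
p(-11, 34) + Q(I)*706 = 0 - 7*706 = 0 - 4942 = -4942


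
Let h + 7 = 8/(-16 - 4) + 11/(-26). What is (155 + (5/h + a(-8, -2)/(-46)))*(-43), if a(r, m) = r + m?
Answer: -155476820/23391 ≈ -6646.9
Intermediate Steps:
a(r, m) = m + r
h = -1017/130 (h = -7 + (8/(-16 - 4) + 11/(-26)) = -7 + (8/(-20) + 11*(-1/26)) = -7 + (8*(-1/20) - 11/26) = -7 + (-2/5 - 11/26) = -7 - 107/130 = -1017/130 ≈ -7.8231)
(155 + (5/h + a(-8, -2)/(-46)))*(-43) = (155 + (5/(-1017/130) + (-2 - 8)/(-46)))*(-43) = (155 + (5*(-130/1017) - 10*(-1/46)))*(-43) = (155 + (-650/1017 + 5/23))*(-43) = (155 - 9865/23391)*(-43) = (3615740/23391)*(-43) = -155476820/23391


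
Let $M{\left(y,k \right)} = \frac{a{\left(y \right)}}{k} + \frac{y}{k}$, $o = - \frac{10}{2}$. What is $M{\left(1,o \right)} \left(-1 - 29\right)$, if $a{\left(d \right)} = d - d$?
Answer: $6$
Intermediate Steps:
$a{\left(d \right)} = 0$
$o = -5$ ($o = \left(-10\right) \frac{1}{2} = -5$)
$M{\left(y,k \right)} = \frac{y}{k}$ ($M{\left(y,k \right)} = \frac{0}{k} + \frac{y}{k} = 0 + \frac{y}{k} = \frac{y}{k}$)
$M{\left(1,o \right)} \left(-1 - 29\right) = 1 \frac{1}{-5} \left(-1 - 29\right) = 1 \left(- \frac{1}{5}\right) \left(-30\right) = \left(- \frac{1}{5}\right) \left(-30\right) = 6$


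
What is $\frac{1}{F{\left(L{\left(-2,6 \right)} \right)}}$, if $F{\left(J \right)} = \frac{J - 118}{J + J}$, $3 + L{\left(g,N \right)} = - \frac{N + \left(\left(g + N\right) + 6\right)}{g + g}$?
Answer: $- \frac{2}{117} \approx -0.017094$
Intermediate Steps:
$L{\left(g,N \right)} = -3 - \frac{6 + g + 2 N}{2 g}$ ($L{\left(g,N \right)} = -3 - \frac{N + \left(\left(g + N\right) + 6\right)}{g + g} = -3 - \frac{N + \left(\left(N + g\right) + 6\right)}{2 g} = -3 - \left(N + \left(6 + N + g\right)\right) \frac{1}{2 g} = -3 - \left(6 + g + 2 N\right) \frac{1}{2 g} = -3 - \frac{6 + g + 2 N}{2 g}$)
$F{\left(J \right)} = \frac{-118 + J}{2 J}$
$\frac{1}{F{\left(L{\left(-2,6 \right)} \right)}} = \frac{1}{\frac{1}{2} \frac{1}{\frac{1}{-2} \left(-3 - 6 - -7\right)} \left(-118 + \frac{-3 - 6 - -7}{-2}\right)} = \frac{1}{\frac{1}{2} \frac{1}{\left(- \frac{1}{2}\right) \left(-3 - 6 + 7\right)} \left(-118 - \frac{-3 - 6 + 7}{2}\right)} = \frac{1}{\frac{1}{2} \frac{1}{\left(- \frac{1}{2}\right) \left(-2\right)} \left(-118 - -1\right)} = \frac{1}{\frac{1}{2} \cdot 1^{-1} \left(-118 + 1\right)} = \frac{1}{\frac{1}{2} \cdot 1 \left(-117\right)} = \frac{1}{- \frac{117}{2}} = - \frac{2}{117}$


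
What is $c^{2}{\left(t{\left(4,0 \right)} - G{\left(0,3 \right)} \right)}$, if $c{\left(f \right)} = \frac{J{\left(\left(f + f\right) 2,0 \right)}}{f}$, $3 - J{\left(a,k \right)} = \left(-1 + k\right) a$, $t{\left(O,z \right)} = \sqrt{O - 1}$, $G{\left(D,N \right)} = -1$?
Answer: $13 + \frac{15 \sqrt{3}}{2} \approx 25.99$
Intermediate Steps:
$t{\left(O,z \right)} = \sqrt{-1 + O}$
$J{\left(a,k \right)} = 3 - a \left(-1 + k\right)$ ($J{\left(a,k \right)} = 3 - \left(-1 + k\right) a = 3 - a \left(-1 + k\right)$)
$c{\left(f \right)} = \frac{3 + 4 f}{f}$ ($c{\left(f \right)} = \frac{3 + \left(f + f\right) 2 - \left(f + f\right) 2 \cdot 0}{f} = \frac{3 + 2 f 2 - 2 f 2 \cdot 0}{f} = \frac{3 + 4 f - 4 f 0}{f} = \frac{3 + 4 f + 0}{f} = \frac{3 + 4 f}{f}$)
$c^{2}{\left(t{\left(4,0 \right)} - G{\left(0,3 \right)} \right)} = \left(4 + \frac{3}{\sqrt{-1 + 4} - -1}\right)^{2} = \left(4 + \frac{3}{\sqrt{3} + 1}\right)^{2} = \left(4 + \frac{3}{1 + \sqrt{3}}\right)^{2}$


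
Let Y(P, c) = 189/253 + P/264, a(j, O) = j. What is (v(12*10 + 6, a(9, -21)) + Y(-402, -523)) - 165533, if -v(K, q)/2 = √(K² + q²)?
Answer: -167520181/1012 - 18*√197 ≈ -1.6579e+5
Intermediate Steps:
v(K, q) = -2*√(K² + q²)
Y(P, c) = 189/253 + P/264 (Y(P, c) = 189*(1/253) + P*(1/264) = 189/253 + P/264)
(v(12*10 + 6, a(9, -21)) + Y(-402, -523)) - 165533 = (-2*√((12*10 + 6)² + 9²) + (189/253 + (1/264)*(-402))) - 165533 = (-2*√((120 + 6)² + 81) + (189/253 - 67/44)) - 165533 = (-2*√(126² + 81) - 785/1012) - 165533 = (-2*√(15876 + 81) - 785/1012) - 165533 = (-18*√197 - 785/1012) - 165533 = (-785/1012 - 18*√197) - 165533 = -167520181/1012 - 18*√197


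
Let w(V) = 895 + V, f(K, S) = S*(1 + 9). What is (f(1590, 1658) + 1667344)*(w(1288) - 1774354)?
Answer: -2984201279004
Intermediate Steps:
f(K, S) = 10*S (f(K, S) = S*10 = 10*S)
(f(1590, 1658) + 1667344)*(w(1288) - 1774354) = (10*1658 + 1667344)*((895 + 1288) - 1774354) = (16580 + 1667344)*(2183 - 1774354) = 1683924*(-1772171) = -2984201279004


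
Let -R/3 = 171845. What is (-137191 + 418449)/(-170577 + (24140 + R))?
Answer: -140629/330986 ≈ -0.42488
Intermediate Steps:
R = -515535 (R = -3*171845 = -515535)
(-137191 + 418449)/(-170577 + (24140 + R)) = (-137191 + 418449)/(-170577 + (24140 - 515535)) = 281258/(-170577 - 491395) = 281258/(-661972) = 281258*(-1/661972) = -140629/330986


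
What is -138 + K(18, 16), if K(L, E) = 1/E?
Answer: -2207/16 ≈ -137.94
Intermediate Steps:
-138 + K(18, 16) = -138 + 1/16 = -2207/16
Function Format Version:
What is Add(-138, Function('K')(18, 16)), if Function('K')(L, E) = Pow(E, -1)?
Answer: Rational(-2207, 16) ≈ -137.94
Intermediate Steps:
Add(-138, Function('K')(18, 16)) = Add(-138, Pow(16, -1)) = Add(-138, Rational(1, 16)) = Rational(-2207, 16)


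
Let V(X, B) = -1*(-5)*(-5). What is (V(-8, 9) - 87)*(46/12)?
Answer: -1288/3 ≈ -429.33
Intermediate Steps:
V(X, B) = -25 (V(X, B) = 5*(-5) = -25)
(V(-8, 9) - 87)*(46/12) = (-25 - 87)*(46/12) = -5152/12 = -112*23/6 = -1288/3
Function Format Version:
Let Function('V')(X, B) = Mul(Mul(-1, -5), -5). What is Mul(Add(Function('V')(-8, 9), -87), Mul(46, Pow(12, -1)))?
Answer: Rational(-1288, 3) ≈ -429.33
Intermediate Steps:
Function('V')(X, B) = -25 (Function('V')(X, B) = Mul(5, -5) = -25)
Mul(Add(Function('V')(-8, 9), -87), Mul(46, Pow(12, -1))) = Mul(Add(-25, -87), Mul(46, Pow(12, -1))) = Mul(-112, Mul(46, Rational(1, 12))) = Mul(-112, Rational(23, 6)) = Rational(-1288, 3)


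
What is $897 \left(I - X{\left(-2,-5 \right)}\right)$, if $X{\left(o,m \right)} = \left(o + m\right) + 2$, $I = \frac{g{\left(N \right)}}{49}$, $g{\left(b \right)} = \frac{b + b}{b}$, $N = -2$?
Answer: $\frac{221559}{49} \approx 4521.6$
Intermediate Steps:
$g{\left(b \right)} = 2$ ($g{\left(b \right)} = \frac{2 b}{b} = 2$)
$I = \frac{2}{49} \approx 0.040816$
$X{\left(o,m \right)} = 2 + m + o$ ($X{\left(o,m \right)} = \left(m + o\right) + 2 = 2 + m + o$)
$897 \left(I - X{\left(-2,-5 \right)}\right) = 897 \left(\frac{2}{49} - \left(2 - 5 - 2\right)\right) = 897 \left(\frac{2}{49} - -5\right) = 897 \left(\frac{2}{49} + 5\right) = 897 \cdot \frac{247}{49} = \frac{221559}{49}$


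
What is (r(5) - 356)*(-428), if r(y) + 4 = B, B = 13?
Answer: 148516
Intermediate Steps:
r(y) = 9 (r(y) = -4 + 13 = 9)
(r(5) - 356)*(-428) = (9 - 356)*(-428) = -347*(-428) = 148516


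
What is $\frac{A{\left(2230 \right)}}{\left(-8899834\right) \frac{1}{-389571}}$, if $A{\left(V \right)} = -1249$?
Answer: $- \frac{486574179}{8899834} \approx -54.672$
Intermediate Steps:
$\frac{A{\left(2230 \right)}}{\left(-8899834\right) \frac{1}{-389571}} = - \frac{1249}{\left(-8899834\right) \frac{1}{-389571}} = - \frac{1249}{\left(-8899834\right) \left(- \frac{1}{389571}\right)} = - \frac{1249}{\frac{8899834}{389571}} = \left(-1249\right) \frac{389571}{8899834} = - \frac{486574179}{8899834}$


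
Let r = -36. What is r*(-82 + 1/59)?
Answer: 174132/59 ≈ 2951.4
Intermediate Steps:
r*(-82 + 1/59) = -36*(-82 + 1/59) = -36*(-4837/59) = 174132/59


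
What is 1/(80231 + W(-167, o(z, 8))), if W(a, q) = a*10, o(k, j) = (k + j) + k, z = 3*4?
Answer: 1/78561 ≈ 1.2729e-5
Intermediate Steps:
z = 12
o(k, j) = j + 2*k (o(k, j) = (j + k) + k = j + 2*k)
W(a, q) = 10*a
1/(80231 + W(-167, o(z, 8))) = 1/(80231 + 10*(-167)) = 1/(80231 - 1670) = 1/78561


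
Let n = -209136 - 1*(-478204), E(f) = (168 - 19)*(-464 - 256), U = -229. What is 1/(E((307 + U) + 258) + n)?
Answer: 1/161788 ≈ 6.1809e-6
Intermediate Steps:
E(f) = -107280 (E(f) = 149*(-720) = -107280)
n = 269068 (n = -209136 + 478204 = 269068)
1/(E((307 + U) + 258) + n) = 1/(-107280 + 269068) = 1/161788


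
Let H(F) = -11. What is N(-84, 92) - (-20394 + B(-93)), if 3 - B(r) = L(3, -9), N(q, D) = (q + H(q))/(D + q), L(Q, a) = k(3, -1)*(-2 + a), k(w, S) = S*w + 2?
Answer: 163121/8 ≈ 20390.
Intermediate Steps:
k(w, S) = 2 + S*w
L(Q, a) = 2 - a (L(Q, a) = (2 - 1*3)*(-2 + a) = (2 - 3)*(-2 + a) = -(-2 + a) = 2 - a)
N(q, D) = (-11 + q)/(D + q) (N(q, D) = (q - 11)/(D + q) = (-11 + q)/(D + q))
B(r) = -8 (B(r) = 3 - (2 - 1*(-9)) = 3 - (2 + 9) = 3 - 1*11 = 3 - 11 = -8)
N(-84, 92) - (-20394 + B(-93)) = (-11 - 84)/(92 - 84) - (-20394 - 8) = -95/8 - 1*(-20402) = (⅛)*(-95) + 20402 = -95/8 + 20402 = 163121/8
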